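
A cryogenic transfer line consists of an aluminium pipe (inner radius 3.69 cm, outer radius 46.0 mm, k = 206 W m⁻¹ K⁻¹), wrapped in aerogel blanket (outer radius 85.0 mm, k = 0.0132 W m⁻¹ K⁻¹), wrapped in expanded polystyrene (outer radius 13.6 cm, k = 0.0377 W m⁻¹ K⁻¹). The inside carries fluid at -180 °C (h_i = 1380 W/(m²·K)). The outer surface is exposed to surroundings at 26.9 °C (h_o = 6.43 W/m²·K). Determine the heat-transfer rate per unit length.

Series thermal resistances, inner to outer:
  R'_conv,in = 1/(2πr h) = 1/(2π·0.0369·1380) = 0.003125 m·K/W
  R'_aluminium = ln(0.0460/0.0369)/(2πk) = 0.2204/(2π·206) = 1.703×10^-4 m·K/W
  R'_aerogel blanket = ln(0.0850/0.0460)/(2πk) = 0.6140/(2π·0.0132) = 7.403 m·K/W
  R'_expanded polystyrene = ln(0.136/0.0850)/(2πk) = 0.4700/(2π·0.0377) = 1.984 m·K/W
  R'_conv,out = 1/(2πr h) = 1/(2π·0.136·6.43) = 0.1820 m·K/W
ΣR = 0.003125 + 1.703×10^-4 + 7.403 + 1.984 + 0.1820 = 9.572 m·K/W
Q' = ΔT/ΣR = (-180 °C − 26.9 °C)/9.572 = -21.6 W/m
(Negative Q' ⇒ heat flows inward; heat gain = 21.6 W/m.)

Q' = 21.6 W/m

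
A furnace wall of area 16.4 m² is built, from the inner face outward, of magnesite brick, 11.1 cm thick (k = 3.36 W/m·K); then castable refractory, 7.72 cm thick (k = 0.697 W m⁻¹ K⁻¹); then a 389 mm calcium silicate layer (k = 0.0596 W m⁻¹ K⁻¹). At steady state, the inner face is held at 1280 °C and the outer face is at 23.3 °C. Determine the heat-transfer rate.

Q = 3.09 kW

Treat each layer as a resistance in series:
  R_magnesite brick = L/(kA) = 0.111/(3.36·16.4) = 0.002014 K/W
  R_castable refractory = L/(kA) = 0.0772/(0.697·16.4) = 0.006754 K/W
  R_calcium silicate = L/(kA) = 0.389/(0.0596·16.4) = 0.3980 K/W
ΣR = 0.002014 + 0.006754 + 0.3980 = 0.4068 K/W
Q = ΔT/ΣR = (1280 °C − 23.3 °C)/0.4068 = 3090 W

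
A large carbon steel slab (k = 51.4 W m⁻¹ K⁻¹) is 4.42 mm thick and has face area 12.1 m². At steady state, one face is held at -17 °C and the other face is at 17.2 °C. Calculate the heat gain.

Q = kA·ΔT/L = 51.4 × 12.1 × |-17 °C − 17.2 °C| / 0.00442 = 4.81×10^6 W

Q = 4.81×10^6 W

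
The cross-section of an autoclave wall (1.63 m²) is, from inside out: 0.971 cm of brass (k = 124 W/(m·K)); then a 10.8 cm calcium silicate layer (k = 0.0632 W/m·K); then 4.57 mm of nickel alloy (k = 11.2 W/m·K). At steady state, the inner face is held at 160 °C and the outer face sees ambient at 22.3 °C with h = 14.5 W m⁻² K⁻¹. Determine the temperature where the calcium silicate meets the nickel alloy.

Treat each layer as a resistance in series:
  R_brass = L/(kA) = 0.00971/(124·1.63) = 4.804×10^-5 K/W
  R_calcium silicate = L/(kA) = 0.108/(0.0632·1.63) = 1.048 K/W
  R_nickel alloy = L/(kA) = 0.00457/(11.2·1.63) = 2.503×10^-4 K/W
  R_conv,out = 1/(hA) = 1/(14.5·1.63) = 0.04231 K/W
ΣR = 4.804×10^-5 + 1.048 + 2.503×10^-4 + 0.04231 = 1.091 K/W
Q = ΔT/ΣR = (160 °C − 22.3 °C)/1.091 = 126.2 W
From the inner boundary to the calcium silicate/nickel alloy interface, ΣR_partial = 1.048 K/W.
T_interface = T_in − Q·ΣR_partial = 160 °C − (126.2)(1.048) = 27.7 °C

T = 27.7 °C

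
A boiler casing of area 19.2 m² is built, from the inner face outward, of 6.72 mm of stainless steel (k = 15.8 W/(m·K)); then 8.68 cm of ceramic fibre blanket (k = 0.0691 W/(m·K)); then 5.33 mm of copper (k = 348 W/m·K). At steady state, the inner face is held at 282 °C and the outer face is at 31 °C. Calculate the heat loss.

Series thermal resistances, inner to outer:
  R_stainless steel = L/(kA) = 0.00672/(15.8·19.2) = 2.215×10^-5 K/W
  R_ceramic fibre blanket = L/(kA) = 0.0868/(0.0691·19.2) = 0.06542 K/W
  R_copper = L/(kA) = 0.00533/(348·19.2) = 7.977×10^-7 K/W
ΣR = 2.215×10^-5 + 0.06542 + 7.977×10^-7 = 0.06544 K/W
Q = ΔT/ΣR = (282 °C − 31 °C)/0.06544 = 3840 W

Q = 3.84 kW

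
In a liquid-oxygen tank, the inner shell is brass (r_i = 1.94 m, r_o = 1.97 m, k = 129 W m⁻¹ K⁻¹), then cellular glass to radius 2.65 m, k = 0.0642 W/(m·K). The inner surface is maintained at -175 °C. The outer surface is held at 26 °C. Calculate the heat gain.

Q = 1240 W

Treat each layer as a resistance in series:
  R_brass = (1/1.94 − 1/1.97)/(4πk) = 0.007850/(4π·129) = 4.842×10^-6 K/W
  R_cellular glass = (1/1.97 − 1/2.65)/(4πk) = 0.1303/(4π·0.0642) = 0.1615 K/W
ΣR = 4.842×10^-6 + 0.1615 = 0.1615 K/W
Q = ΔT/ΣR = (-175 °C − 26 °C)/0.1615 = -1240 W
(Negative Q ⇒ heat flows inward; heat gain = 1240 W.)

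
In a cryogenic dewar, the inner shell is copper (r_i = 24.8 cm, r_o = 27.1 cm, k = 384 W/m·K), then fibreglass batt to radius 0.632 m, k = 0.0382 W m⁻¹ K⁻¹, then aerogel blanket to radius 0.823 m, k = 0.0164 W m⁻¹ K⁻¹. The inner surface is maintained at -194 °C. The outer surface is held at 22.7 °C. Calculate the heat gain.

Resistance network (inner→outer):
  R_copper = (1/0.248 − 1/0.271)/(4πk) = 0.3422/(4π·384) = 7.092×10^-5 K/W
  R_fibreglass batt = (1/0.271 − 1/0.632)/(4πk) = 2.108/(4π·0.0382) = 4.391 K/W
  R_aerogel blanket = (1/0.632 − 1/0.823)/(4πk) = 0.3672/(4π·0.0164) = 1.782 K/W
ΣR = 7.092×10^-5 + 4.391 + 1.782 = 6.173 K/W
Q = ΔT/ΣR = (-194 °C − 22.7 °C)/6.173 = -35.1 W
(Negative Q ⇒ heat flows inward; heat gain = 35.1 W.)

Q = 35.1 W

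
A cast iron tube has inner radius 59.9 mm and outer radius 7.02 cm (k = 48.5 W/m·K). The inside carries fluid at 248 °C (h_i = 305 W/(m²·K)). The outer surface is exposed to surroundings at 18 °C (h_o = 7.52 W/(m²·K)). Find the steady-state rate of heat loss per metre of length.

Q' = 740 W/m

Treat each layer as a resistance in series:
  R'_conv,in = 1/(2πr h) = 1/(2π·0.0599·305) = 0.008712 m·K/W
  R'_cast iron = ln(0.0702/0.0599)/(2πk) = 0.1587/(2π·48.5) = 5.207×10^-4 m·K/W
  R'_conv,out = 1/(2πr h) = 1/(2π·0.0702·7.52) = 0.3015 m·K/W
ΣR = 0.008712 + 5.207×10^-4 + 0.3015 = 0.3107 m·K/W
Q' = ΔT/ΣR = (248 °C − 18 °C)/0.3107 = 740 W/m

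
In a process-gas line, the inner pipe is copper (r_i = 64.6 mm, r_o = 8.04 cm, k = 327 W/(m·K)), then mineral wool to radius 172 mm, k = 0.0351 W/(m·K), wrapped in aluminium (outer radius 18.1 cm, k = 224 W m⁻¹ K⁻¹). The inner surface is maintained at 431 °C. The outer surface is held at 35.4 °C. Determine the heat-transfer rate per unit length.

Resistance network (inner→outer):
  R'_copper = ln(0.0804/0.0646)/(2πk) = 0.2188/(2π·327) = 1.065×10^-4 m·K/W
  R'_mineral wool = ln(0.172/0.0804)/(2πk) = 0.7605/(2π·0.0351) = 3.448 m·K/W
  R'_aluminium = ln(0.181/0.172)/(2πk) = 0.05100/(2π·224) = 3.624×10^-5 m·K/W
ΣR = 1.065×10^-4 + 3.448 + 3.624×10^-5 = 3.448 m·K/W
Q' = ΔT/ΣR = (431 °C − 35.4 °C)/3.448 = 115 W/m

Q' = 115 W/m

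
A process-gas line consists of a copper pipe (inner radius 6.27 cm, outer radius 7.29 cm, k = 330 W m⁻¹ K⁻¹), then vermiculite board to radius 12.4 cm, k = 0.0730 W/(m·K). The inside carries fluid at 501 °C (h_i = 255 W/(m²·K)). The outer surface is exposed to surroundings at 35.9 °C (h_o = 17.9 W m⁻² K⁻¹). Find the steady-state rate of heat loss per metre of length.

Resistance network (inner→outer):
  R'_conv,in = 1/(2πr h) = 1/(2π·0.0627·255) = 0.009954 m·K/W
  R'_copper = ln(0.0729/0.0627)/(2πk) = 0.1507/(2π·330) = 7.269×10^-5 m·K/W
  R'_vermiculite board = ln(0.124/0.0729)/(2πk) = 0.5312/(2π·0.0730) = 1.158 m·K/W
  R'_conv,out = 1/(2πr h) = 1/(2π·0.124·17.9) = 0.07170 m·K/W
ΣR = 0.009954 + 7.269×10^-5 + 1.158 + 0.07170 = 1.240 m·K/W
Q' = ΔT/ΣR = (501 °C − 35.9 °C)/1.240 = 375 W/m

Q' = 375 W/m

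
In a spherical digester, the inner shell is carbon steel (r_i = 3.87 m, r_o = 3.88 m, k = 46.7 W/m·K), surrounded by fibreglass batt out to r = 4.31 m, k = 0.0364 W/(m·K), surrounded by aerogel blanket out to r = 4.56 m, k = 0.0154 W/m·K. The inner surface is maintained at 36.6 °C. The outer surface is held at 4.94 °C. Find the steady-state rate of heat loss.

Resistance network (inner→outer):
  R_carbon steel = (1/3.87 − 1/3.88)/(4πk) = 6.660×10^-4/(4π·46.7) = 1.135×10^-6 K/W
  R_fibreglass batt = (1/3.88 − 1/4.31)/(4πk) = 0.02571/(4π·0.0364) = 0.05621 K/W
  R_aerogel blanket = (1/4.31 − 1/4.56)/(4πk) = 0.01272/(4π·0.0154) = 0.06573 K/W
ΣR = 1.135×10^-6 + 0.05621 + 0.06573 = 0.1219 K/W
Q = ΔT/ΣR = (36.6 °C − 4.94 °C)/0.1219 = 260 W

Q = 260 W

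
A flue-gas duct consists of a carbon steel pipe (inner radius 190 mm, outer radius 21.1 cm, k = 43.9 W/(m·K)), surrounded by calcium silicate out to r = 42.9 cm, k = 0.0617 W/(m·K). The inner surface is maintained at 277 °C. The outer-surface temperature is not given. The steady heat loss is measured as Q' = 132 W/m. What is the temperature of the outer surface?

Series resistances:
  R'_carbon steel = ln(0.211/0.190)/(2πk) = 0.1048/(2π·43.9) = 3.801×10^-4 m·K/W
  R'_calcium silicate = ln(0.429/0.211)/(2πk) = 0.7096/(2π·0.0617) = 1.830 m·K/W
ΣR = 1.831 m·K/W
ΔT = Q'·ΣR = 132 × 1.831 = 241.7 K
Heat flows outward, so T_out = T_in − ΔT = 277 − 241.7 = 35.3 °C

T_out = 35.3 °C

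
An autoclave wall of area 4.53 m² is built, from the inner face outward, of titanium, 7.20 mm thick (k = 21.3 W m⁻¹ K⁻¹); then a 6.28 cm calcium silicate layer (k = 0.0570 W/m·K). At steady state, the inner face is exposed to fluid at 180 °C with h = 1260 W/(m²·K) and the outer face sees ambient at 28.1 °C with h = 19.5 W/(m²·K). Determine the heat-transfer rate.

Q = 596 W

Treat each layer as a resistance in series:
  R_conv,in = 1/(hA) = 1/(1260·4.53) = 1.752×10^-4 K/W
  R_titanium = L/(kA) = 0.00720/(21.3·4.53) = 7.462×10^-5 K/W
  R_calcium silicate = L/(kA) = 0.0628/(0.0570·4.53) = 0.2432 K/W
  R_conv,out = 1/(hA) = 1/(19.5·4.53) = 0.01132 K/W
ΣR = 1.752×10^-4 + 7.462×10^-5 + 0.2432 + 0.01132 = 0.2548 K/W
Q = ΔT/ΣR = (180 °C − 28.1 °C)/0.2548 = 596 W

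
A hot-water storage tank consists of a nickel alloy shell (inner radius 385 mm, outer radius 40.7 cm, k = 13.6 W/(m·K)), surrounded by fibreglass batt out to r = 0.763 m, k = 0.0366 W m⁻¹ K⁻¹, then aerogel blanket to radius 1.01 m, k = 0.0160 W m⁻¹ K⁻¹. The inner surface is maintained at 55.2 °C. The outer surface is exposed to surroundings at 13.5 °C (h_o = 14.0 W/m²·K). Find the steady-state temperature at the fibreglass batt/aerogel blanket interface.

Resistance network (inner→outer):
  R_nickel alloy = (1/0.385 − 1/0.407)/(4πk) = 0.1404/(4π·13.6) = 8.215×10^-4 K/W
  R_fibreglass batt = (1/0.407 − 1/0.763)/(4πk) = 1.146/(4π·0.0366) = 2.493 K/W
  R_aerogel blanket = (1/0.763 − 1/1.01)/(4πk) = 0.3205/(4π·0.0160) = 1.594 K/W
  R_conv,out = 1/(4πr²h) = 1/(4π·1.01²·14.0) = 0.005572 K/W
ΣR = 8.215×10^-4 + 2.493 + 1.594 + 0.005572 = 4.093 K/W
Q = ΔT/ΣR = (55.2 °C − 13.5 °C)/4.093 = 10.19 W
From the inner boundary to the fibreglass batt/aerogel blanket interface, ΣR_partial = 2.494 K/W.
T_interface = T_in − Q·ΣR_partial = 55.2 °C − (10.19)(2.494) = 29.8 °C

T = 29.8 °C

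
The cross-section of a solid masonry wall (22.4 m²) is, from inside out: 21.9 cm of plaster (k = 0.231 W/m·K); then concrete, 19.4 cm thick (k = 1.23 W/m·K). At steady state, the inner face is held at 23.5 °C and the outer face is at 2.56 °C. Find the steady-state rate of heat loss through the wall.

Q = 424 W

Resistance network (inner→outer):
  R_plaster = L/(kA) = 0.219/(0.231·22.4) = 0.04232 K/W
  R_concrete = L/(kA) = 0.194/(1.23·22.4) = 0.007041 K/W
ΣR = 0.04232 + 0.007041 = 0.04936 K/W
Q = ΔT/ΣR = (23.5 °C − 2.56 °C)/0.04936 = 424 W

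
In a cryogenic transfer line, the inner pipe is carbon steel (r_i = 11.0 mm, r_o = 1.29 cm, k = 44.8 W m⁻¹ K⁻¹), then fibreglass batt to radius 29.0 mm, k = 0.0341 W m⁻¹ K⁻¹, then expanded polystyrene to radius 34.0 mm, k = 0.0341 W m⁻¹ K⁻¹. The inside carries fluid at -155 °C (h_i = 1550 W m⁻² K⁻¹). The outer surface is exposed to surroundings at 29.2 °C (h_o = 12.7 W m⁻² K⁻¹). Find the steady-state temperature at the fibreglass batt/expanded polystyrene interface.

T = -12.5 °C

Series thermal resistances, inner to outer:
  R'_conv,in = 1/(2πr h) = 1/(2π·0.0110·1550) = 0.009335 m·K/W
  R'_carbon steel = ln(0.0129/0.0110)/(2πk) = 0.1593/(2π·44.8) = 5.660×10^-4 m·K/W
  R'_fibreglass batt = ln(0.0290/0.0129)/(2πk) = 0.8101/(2π·0.0341) = 3.781 m·K/W
  R'_expanded polystyrene = ln(0.0340/0.0290)/(2πk) = 0.1591/(2π·0.0341) = 0.7424 m·K/W
  R'_conv,out = 1/(2πr h) = 1/(2π·0.0340·12.7) = 0.3686 m·K/W
ΣR = 0.009335 + 5.660×10^-4 + 3.781 + 0.7424 + 0.3686 = 4.902 m·K/W
Q' = ΔT/ΣR = (-155 °C − 29.2 °C)/4.902 = -37.58 W/m
From the inner boundary to the fibreglass batt/expanded polystyrene interface, ΣR_partial = 3.791 m·K/W.
T_interface = T_in − Q'·ΣR_partial = -155 °C − (-37.58)(3.791) = -12.5 °C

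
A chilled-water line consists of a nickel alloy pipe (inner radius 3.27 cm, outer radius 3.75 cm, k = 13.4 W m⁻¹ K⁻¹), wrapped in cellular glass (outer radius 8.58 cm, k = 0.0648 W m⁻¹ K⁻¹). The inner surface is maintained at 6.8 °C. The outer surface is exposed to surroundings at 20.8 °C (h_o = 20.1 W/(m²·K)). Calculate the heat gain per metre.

Series thermal resistances, inner to outer:
  R'_nickel alloy = ln(0.0375/0.0327)/(2πk) = 0.1370/(2π·13.4) = 0.001627 m·K/W
  R'_cellular glass = ln(0.0858/0.0375)/(2πk) = 0.8277/(2π·0.0648) = 2.033 m·K/W
  R'_conv,out = 1/(2πr h) = 1/(2π·0.0858·20.1) = 0.09229 m·K/W
ΣR = 0.001627 + 2.033 + 0.09229 = 2.127 m·K/W
Q' = ΔT/ΣR = (6.8 °C − 20.8 °C)/2.127 = -6.58 W/m
(Negative Q' ⇒ heat flows inward; heat gain = 6.58 W/m.)

Q' = 6.58 W/m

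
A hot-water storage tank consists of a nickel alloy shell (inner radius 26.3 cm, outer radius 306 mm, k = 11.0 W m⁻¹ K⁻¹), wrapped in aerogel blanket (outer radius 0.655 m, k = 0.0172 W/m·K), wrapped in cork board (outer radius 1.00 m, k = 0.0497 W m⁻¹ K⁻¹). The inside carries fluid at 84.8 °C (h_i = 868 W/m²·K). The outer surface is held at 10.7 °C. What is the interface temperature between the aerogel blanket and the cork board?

T = 17.7 °C

Treat each layer as a resistance in series:
  R_conv,in = 1/(4πr²h) = 1/(4π·0.263²·868) = 0.001325 K/W
  R_nickel alloy = (1/0.263 − 1/0.306)/(4πk) = 0.5343/(4π·11.0) = 0.003865 K/W
  R_aerogel blanket = (1/0.306 − 1/0.655)/(4πk) = 1.741/(4π·0.0172) = 8.056 K/W
  R_cork board = (1/0.655 − 1/1.00)/(4πk) = 0.5267/(4π·0.0497) = 0.8434 K/W
ΣR = 0.001325 + 0.003865 + 8.056 + 0.8434 = 8.905 K/W
Q = ΔT/ΣR = (84.8 °C − 10.7 °C)/8.905 = 8.321 W
From the inner boundary to the aerogel blanket/cork board interface, ΣR_partial = 8.061 K/W.
T_interface = T_in − Q·ΣR_partial = 84.8 °C − (8.321)(8.061) = 17.7 °C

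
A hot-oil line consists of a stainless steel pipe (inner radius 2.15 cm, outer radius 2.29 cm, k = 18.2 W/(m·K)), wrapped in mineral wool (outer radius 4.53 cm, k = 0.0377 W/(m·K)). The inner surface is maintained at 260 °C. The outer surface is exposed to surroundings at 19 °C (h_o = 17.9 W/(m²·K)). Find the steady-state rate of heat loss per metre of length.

Q' = 78.3 W/m

Series thermal resistances, inner to outer:
  R'_stainless steel = ln(0.0229/0.0215)/(2πk) = 0.06308/(2π·18.2) = 5.517×10^-4 m·K/W
  R'_mineral wool = ln(0.0453/0.0229)/(2πk) = 0.6822/(2π·0.0377) = 2.880 m·K/W
  R'_conv,out = 1/(2πr h) = 1/(2π·0.0453·17.9) = 0.1963 m·K/W
ΣR = 5.517×10^-4 + 2.880 + 0.1963 = 3.077 m·K/W
Q' = ΔT/ΣR = (260 °C − 19 °C)/3.077 = 78.3 W/m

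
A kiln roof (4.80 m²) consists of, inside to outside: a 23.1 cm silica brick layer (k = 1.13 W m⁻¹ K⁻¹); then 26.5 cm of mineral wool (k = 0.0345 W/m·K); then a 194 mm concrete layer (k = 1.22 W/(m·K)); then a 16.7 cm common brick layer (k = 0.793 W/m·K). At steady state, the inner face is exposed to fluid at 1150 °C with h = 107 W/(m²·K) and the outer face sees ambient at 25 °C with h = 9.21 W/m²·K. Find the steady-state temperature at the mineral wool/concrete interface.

T = 89 °C

Series thermal resistances, inner to outer:
  R_conv,in = 1/(hA) = 1/(107·4.80) = 0.001947 K/W
  R_silica brick = L/(kA) = 0.231/(1.13·4.80) = 0.04259 K/W
  R_mineral wool = L/(kA) = 0.265/(0.0345·4.80) = 1.600 K/W
  R_concrete = L/(kA) = 0.194/(1.22·4.80) = 0.03313 K/W
  R_common brick = L/(kA) = 0.167/(0.793·4.80) = 0.04387 K/W
  R_conv,out = 1/(hA) = 1/(9.21·4.80) = 0.02262 K/W
ΣR = 0.001947 + 0.04259 + 1.600 + 0.03313 + 0.04387 + 0.02262 = 1.744 K/W
Q = ΔT/ΣR = (1150 °C − 25 °C)/1.744 = 645.1 W
From the inner boundary to the mineral wool/concrete interface, ΣR_partial = 1.645 K/W.
T_interface = T_in − Q·ΣR_partial = 1150 °C − (645.1)(1.645) = 89 °C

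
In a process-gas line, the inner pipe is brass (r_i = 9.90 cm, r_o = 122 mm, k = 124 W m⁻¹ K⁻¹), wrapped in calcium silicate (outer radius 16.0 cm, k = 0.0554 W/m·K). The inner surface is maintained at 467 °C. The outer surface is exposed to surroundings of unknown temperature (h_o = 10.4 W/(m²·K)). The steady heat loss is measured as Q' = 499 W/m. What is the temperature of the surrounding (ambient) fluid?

Series resistances:
  R'_brass = ln(0.122/0.0990)/(2πk) = 0.2089/(2π·124) = 2.681×10^-4 m·K/W
  R'_calcium silicate = ln(0.160/0.122)/(2πk) = 0.2712/(2π·0.0554) = 0.7790 m·K/W
  R'_conv,out = 1/(2πr h) = 1/(2π·0.160·10.4) = 0.09565 m·K/W
ΣR = 0.8749 m·K/W
ΔT = Q'·ΣR = 499 × 0.8749 = 436.6 K
Heat flows outward, so T_out = T_in − ΔT = 467 − 436.6 = 30.4 °C

T_out = 30.4 °C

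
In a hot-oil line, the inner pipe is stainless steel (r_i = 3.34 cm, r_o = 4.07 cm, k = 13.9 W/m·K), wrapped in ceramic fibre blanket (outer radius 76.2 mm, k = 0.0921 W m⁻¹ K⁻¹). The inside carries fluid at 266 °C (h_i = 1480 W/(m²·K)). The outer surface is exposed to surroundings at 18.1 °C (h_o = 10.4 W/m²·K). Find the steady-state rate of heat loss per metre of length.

Q' = 192 W/m

Treat each layer as a resistance in series:
  R'_conv,in = 1/(2πr h) = 1/(2π·0.0334·1480) = 0.003220 m·K/W
  R'_stainless steel = ln(0.0407/0.0334)/(2πk) = 0.1977/(2π·13.9) = 0.002263 m·K/W
  R'_ceramic fibre blanket = ln(0.0762/0.0407)/(2πk) = 0.6271/(2π·0.0921) = 1.084 m·K/W
  R'_conv,out = 1/(2πr h) = 1/(2π·0.0762·10.4) = 0.2008 m·K/W
ΣR = 0.003220 + 0.002263 + 1.084 + 0.2008 = 1.290 m·K/W
Q' = ΔT/ΣR = (266 °C − 18.1 °C)/1.290 = 192 W/m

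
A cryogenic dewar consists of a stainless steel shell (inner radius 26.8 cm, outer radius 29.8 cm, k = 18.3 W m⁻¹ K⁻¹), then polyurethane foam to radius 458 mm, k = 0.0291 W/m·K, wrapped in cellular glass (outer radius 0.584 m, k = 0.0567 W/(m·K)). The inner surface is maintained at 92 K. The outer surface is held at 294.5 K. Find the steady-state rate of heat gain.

Resistance network (inner→outer):
  R_stainless steel = (1/0.268 − 1/0.298)/(4πk) = 0.3756/(4π·18.3) = 0.001633 K/W
  R_polyurethane foam = (1/0.298 − 1/0.458)/(4πk) = 1.172/(4π·0.0291) = 3.206 K/W
  R_cellular glass = (1/0.458 − 1/0.584)/(4πk) = 0.4711/(4π·0.0567) = 0.6611 K/W
ΣR = 0.001633 + 3.206 + 0.6611 = 3.869 K/W
Q = ΔT/ΣR = (92 K − 294.5 K)/3.869 = -52.3 W
(Negative Q ⇒ heat flows inward; heat gain = 52.3 W.)

Q = 52.3 W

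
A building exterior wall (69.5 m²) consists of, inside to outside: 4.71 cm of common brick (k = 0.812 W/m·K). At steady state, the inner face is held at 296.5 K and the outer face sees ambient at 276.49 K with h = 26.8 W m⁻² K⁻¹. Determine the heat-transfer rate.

Q = 14600 W

Series thermal resistances, inner to outer:
  R_common brick = L/(kA) = 0.0471/(0.812·69.5) = 8.346×10^-4 K/W
  R_conv,out = 1/(hA) = 1/(26.8·69.5) = 5.369×10^-4 K/W
ΣR = 8.346×10^-4 + 5.369×10^-4 = 0.001371 K/W
Q = ΔT/ΣR = (296.5 K − 276.49 K)/0.001371 = 14600 W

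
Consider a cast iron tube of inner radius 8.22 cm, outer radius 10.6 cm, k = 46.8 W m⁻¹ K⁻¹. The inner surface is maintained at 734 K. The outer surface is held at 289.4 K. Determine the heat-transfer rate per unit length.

Q' = 514 kW/m

Q' = 2πk·ΔT/ln(r₂/r₁) = 2π × 46.8 × 444.6 / ln(0.106/0.0822) = 5.14×10^5 W/m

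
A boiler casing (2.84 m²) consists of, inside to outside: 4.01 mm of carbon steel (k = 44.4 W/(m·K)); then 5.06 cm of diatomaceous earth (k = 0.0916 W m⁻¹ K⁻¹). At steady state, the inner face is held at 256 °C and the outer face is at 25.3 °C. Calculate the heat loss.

Q = 1190 W

Resistance network (inner→outer):
  R_carbon steel = L/(kA) = 0.00401/(44.4·2.84) = 3.180×10^-5 K/W
  R_diatomaceous earth = L/(kA) = 0.0506/(0.0916·2.84) = 0.1945 K/W
ΣR = 3.180×10^-5 + 0.1945 = 0.1945 K/W
Q = ΔT/ΣR = (256 °C − 25.3 °C)/0.1945 = 1190 W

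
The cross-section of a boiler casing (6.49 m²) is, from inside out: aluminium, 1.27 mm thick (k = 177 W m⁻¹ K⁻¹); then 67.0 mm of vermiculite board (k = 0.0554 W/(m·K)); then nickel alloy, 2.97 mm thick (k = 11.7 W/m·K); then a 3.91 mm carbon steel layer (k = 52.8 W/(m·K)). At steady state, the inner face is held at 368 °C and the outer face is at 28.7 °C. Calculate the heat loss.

Treat each layer as a resistance in series:
  R_aluminium = L/(kA) = 0.00127/(177·6.49) = 1.106×10^-6 K/W
  R_vermiculite board = L/(kA) = 0.0670/(0.0554·6.49) = 0.1863 K/W
  R_nickel alloy = L/(kA) = 0.00297/(11.7·6.49) = 3.911×10^-5 K/W
  R_carbon steel = L/(kA) = 0.00391/(52.8·6.49) = 1.141×10^-5 K/W
ΣR = 1.106×10^-6 + 0.1863 + 3.911×10^-5 + 1.141×10^-5 = 0.1864 K/W
Q = ΔT/ΣR = (368 °C − 28.7 °C)/0.1864 = 1820 W

Q = 1820 W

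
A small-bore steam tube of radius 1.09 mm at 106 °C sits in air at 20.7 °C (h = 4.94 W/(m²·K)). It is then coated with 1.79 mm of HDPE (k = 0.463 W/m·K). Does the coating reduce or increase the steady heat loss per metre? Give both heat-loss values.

Critical radius for a cylinder: r_cr = k/h = 0.0937 m = 9.37 cm.
Outer radius after coating: r₂ = 0.00109 + 0.00179 = 0.00288 m.
Since r₁ < r_cr and r₂ ≤ r_cr, the coating moves toward the maximum at r_cr — heat loss rises.
Bare: R = 1/(2πr₁h) = 29.56 m·K/W; Q = 85.3/29.56 = 2.89 W/m.
Coated: R = R_cond + R_conv = 11.52 m·K/W; Q = 85.3/11.52 = 7.40 W/m.

increases: 2.89 → 7.40 W/m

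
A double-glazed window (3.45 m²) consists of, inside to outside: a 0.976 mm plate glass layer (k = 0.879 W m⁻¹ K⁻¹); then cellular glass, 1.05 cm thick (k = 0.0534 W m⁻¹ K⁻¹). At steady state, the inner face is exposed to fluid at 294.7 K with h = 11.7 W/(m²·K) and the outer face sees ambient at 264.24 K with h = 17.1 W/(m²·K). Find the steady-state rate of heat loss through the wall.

Series thermal resistances, inner to outer:
  R_conv,in = 1/(hA) = 1/(11.7·3.45) = 0.02477 K/W
  R_plate glass = L/(kA) = 9.76×10^-4/(0.879·3.45) = 3.218×10^-4 K/W
  R_cellular glass = L/(kA) = 0.0105/(0.0534·3.45) = 0.05699 K/W
  R_conv,out = 1/(hA) = 1/(17.1·3.45) = 0.01695 K/W
ΣR = 0.02477 + 3.218×10^-4 + 0.05699 + 0.01695 = 0.09903 K/W
Q = ΔT/ΣR = (294.7 K − 264.24 K)/0.09903 = 308 W

Q = 308 W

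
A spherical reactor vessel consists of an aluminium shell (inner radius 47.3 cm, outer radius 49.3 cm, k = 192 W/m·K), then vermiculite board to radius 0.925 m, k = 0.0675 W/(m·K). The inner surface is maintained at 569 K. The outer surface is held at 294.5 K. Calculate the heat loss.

Series thermal resistances, inner to outer:
  R_aluminium = (1/0.473 − 1/0.493)/(4πk) = 0.08577/(4π·192) = 3.555×10^-5 K/W
  R_vermiculite board = (1/0.493 − 1/0.925)/(4πk) = 0.9473/(4π·0.0675) = 1.117 K/W
ΣR = 3.555×10^-5 + 1.117 = 1.117 K/W
Q = ΔT/ΣR = (569 K − 294.5 K)/1.117 = 246 W

Q = 246 W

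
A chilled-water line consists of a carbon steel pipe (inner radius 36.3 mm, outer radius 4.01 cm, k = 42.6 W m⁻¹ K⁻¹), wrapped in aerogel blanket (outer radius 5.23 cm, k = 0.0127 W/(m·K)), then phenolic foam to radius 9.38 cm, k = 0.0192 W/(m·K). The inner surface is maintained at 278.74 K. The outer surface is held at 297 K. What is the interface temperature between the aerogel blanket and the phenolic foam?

Series thermal resistances, inner to outer:
  R'_carbon steel = ln(0.0401/0.0363)/(2πk) = 0.09956/(2π·42.6) = 3.720×10^-4 m·K/W
  R'_aerogel blanket = ln(0.0523/0.0401)/(2πk) = 0.2656/(2π·0.0127) = 3.329 m·K/W
  R'_phenolic foam = ln(0.0938/0.0523)/(2πk) = 0.5842/(2π·0.0192) = 4.842 m·K/W
ΣR = 3.720×10^-4 + 3.329 + 4.842 = 8.171 m·K/W
Q' = ΔT/ΣR = (278.74 K − 297 K)/8.171 = -2.235 W/m
From the inner boundary to the aerogel blanket/phenolic foam interface, ΣR_partial = 3.329 m·K/W.
T_interface = T_in − Q'·ΣR_partial = 278.74 K − (-2.235)(3.329) = 286.2 K

T = 286.2 K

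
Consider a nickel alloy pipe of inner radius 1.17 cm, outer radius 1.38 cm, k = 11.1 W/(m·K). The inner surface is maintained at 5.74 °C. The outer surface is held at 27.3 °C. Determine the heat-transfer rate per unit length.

Q' = 2πk·ΔT/ln(r₂/r₁) = 2π × 11.1 × 21.56 / ln(0.0138/0.0117) = 9110 W/m

Q' = 9.11 kW/m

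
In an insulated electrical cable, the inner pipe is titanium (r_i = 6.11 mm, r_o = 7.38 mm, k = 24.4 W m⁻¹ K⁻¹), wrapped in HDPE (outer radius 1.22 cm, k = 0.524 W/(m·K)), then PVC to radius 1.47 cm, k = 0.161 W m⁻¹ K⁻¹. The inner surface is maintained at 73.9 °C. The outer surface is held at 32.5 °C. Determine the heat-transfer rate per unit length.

Q' = 122 W/m

Treat each layer as a resistance in series:
  R'_titanium = ln(0.00738/0.00611)/(2πk) = 0.1888/(2π·24.4) = 0.001232 m·K/W
  R'_HDPE = ln(0.0122/0.00738)/(2πk) = 0.5027/(2π·0.524) = 0.1527 m·K/W
  R'_PVC = ln(0.0147/0.0122)/(2πk) = 0.1864/(2π·0.161) = 0.1843 m·K/W
ΣR = 0.001232 + 0.1527 + 0.1843 = 0.3382 m·K/W
Q' = ΔT/ΣR = (73.9 °C − 32.5 °C)/0.3382 = 122 W/m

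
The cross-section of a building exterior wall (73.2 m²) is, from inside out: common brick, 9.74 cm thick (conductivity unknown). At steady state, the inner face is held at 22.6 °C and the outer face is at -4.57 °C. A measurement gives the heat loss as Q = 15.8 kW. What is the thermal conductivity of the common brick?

k = 0.774 W/m·K

ΣR = ΔT/Q = |22.6 − -4.57|/15800 = 0.001720 K/W
L/(kA) = 0.001720 ⇒ k = 0.0974/(0.001720·73.2) = 0.774 W/m·K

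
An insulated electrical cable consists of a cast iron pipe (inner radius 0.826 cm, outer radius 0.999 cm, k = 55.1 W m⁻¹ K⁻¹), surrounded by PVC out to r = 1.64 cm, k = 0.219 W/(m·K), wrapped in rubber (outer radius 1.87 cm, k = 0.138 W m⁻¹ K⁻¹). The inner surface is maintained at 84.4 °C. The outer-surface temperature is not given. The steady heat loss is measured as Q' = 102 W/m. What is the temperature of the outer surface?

Series resistances:
  R'_cast iron = ln(0.00999/0.00826)/(2πk) = 0.1902/(2π·55.1) = 5.493×10^-4 m·K/W
  R'_PVC = ln(0.0164/0.00999)/(2πk) = 0.4957/(2π·0.219) = 0.3602 m·K/W
  R'_rubber = ln(0.0187/0.0164)/(2πk) = 0.1312/(2π·0.138) = 0.1514 m·K/W
ΣR = 0.5122 m·K/W
ΔT = Q'·ΣR = 102 × 0.5122 = 52.24 K
Heat flows outward, so T_out = T_in − ΔT = 84.4 − 52.24 = 32.2 °C

T_out = 32.2 °C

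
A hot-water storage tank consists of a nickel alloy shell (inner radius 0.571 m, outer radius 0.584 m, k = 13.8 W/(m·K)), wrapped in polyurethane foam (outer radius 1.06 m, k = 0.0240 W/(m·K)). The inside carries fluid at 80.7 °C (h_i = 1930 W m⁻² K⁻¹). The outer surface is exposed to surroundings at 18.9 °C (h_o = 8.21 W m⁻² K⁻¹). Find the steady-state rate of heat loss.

Q = 24.2 W

Series thermal resistances, inner to outer:
  R_conv,in = 1/(4πr²h) = 1/(4π·0.571²·1930) = 1.265×10^-4 K/W
  R_nickel alloy = (1/0.571 − 1/0.584)/(4πk) = 0.03898/(4π·13.8) = 2.248×10^-4 K/W
  R_polyurethane foam = (1/0.584 − 1/1.06)/(4πk) = 0.7689/(4π·0.0240) = 2.550 K/W
  R_conv,out = 1/(4πr²h) = 1/(4π·1.06²·8.21) = 0.008627 K/W
ΣR = 1.265×10^-4 + 2.248×10^-4 + 2.550 + 0.008627 = 2.559 K/W
Q = ΔT/ΣR = (80.7 °C − 18.9 °C)/2.559 = 24.2 W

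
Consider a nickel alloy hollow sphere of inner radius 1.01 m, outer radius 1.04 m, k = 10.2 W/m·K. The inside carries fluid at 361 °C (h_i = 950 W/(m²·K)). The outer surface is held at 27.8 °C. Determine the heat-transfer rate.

Q = 1090 kW

Treat each layer as a resistance in series:
  R_conv,in = 1/(4πr²h) = 1/(4π·1.01²·950) = 8.212×10^-5 K/W
  R_nickel alloy = (1/1.01 − 1/1.04)/(4πk) = 0.02856/(4π·10.2) = 2.228×10^-4 K/W
ΣR = 8.212×10^-5 + 2.228×10^-4 = 3.049×10^-4 K/W
Q = ΔT/ΣR = (361 °C − 27.8 °C)/3.049×10^-4 = 1.09×10^6 W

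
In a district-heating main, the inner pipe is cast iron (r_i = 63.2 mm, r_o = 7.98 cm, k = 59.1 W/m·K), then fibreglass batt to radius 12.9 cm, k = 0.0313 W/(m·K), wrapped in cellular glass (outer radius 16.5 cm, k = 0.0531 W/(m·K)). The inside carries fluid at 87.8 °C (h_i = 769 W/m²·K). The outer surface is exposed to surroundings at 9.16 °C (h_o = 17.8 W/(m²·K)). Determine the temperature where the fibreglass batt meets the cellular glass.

T = 28.4 °C

Resistance network (inner→outer):
  R'_conv,in = 1/(2πr h) = 1/(2π·0.0632·769) = 0.003275 m·K/W
  R'_cast iron = ln(0.0798/0.0632)/(2πk) = 0.2332/(2π·59.1) = 6.281×10^-4 m·K/W
  R'_fibreglass batt = ln(0.129/0.0798)/(2πk) = 0.4803/(2π·0.0313) = 2.442 m·K/W
  R'_cellular glass = ln(0.165/0.129)/(2πk) = 0.2461/(2π·0.0531) = 0.7377 m·K/W
  R'_conv,out = 1/(2πr h) = 1/(2π·0.165·17.8) = 0.05419 m·K/W
ΣR = 0.003275 + 6.281×10^-4 + 2.442 + 0.7377 + 0.05419 = 3.238 m·K/W
Q' = ΔT/ΣR = (87.8 °C − 9.16 °C)/3.238 = 24.29 W/m
From the inner boundary to the fibreglass batt/cellular glass interface, ΣR_partial = 2.446 m·K/W.
T_interface = T_in − Q'·ΣR_partial = 87.8 °C − (24.29)(2.446) = 28.4 °C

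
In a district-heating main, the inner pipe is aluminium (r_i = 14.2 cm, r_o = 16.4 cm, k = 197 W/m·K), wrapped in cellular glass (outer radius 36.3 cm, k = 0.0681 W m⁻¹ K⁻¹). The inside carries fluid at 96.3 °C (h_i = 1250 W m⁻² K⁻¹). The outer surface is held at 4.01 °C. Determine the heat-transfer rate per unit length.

Resistance network (inner→outer):
  R'_conv,in = 1/(2πr h) = 1/(2π·0.142·1250) = 8.966×10^-4 m·K/W
  R'_aluminium = ln(0.164/0.142)/(2πk) = 0.1440/(2π·197) = 1.164×10^-4 m·K/W
  R'_cellular glass = ln(0.363/0.164)/(2πk) = 0.7945/(2π·0.0681) = 1.857 m·K/W
ΣR = 8.966×10^-4 + 1.164×10^-4 + 1.857 = 1.858 m·K/W
Q' = ΔT/ΣR = (96.3 °C − 4.01 °C)/1.858 = 49.7 W/m

Q' = 49.7 W/m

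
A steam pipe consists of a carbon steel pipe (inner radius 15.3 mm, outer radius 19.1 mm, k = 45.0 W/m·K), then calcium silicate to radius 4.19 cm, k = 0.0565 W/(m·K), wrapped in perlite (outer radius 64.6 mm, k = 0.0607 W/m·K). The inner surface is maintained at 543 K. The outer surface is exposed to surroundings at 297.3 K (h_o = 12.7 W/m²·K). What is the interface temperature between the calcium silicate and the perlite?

Resistance network (inner→outer):
  R'_carbon steel = ln(0.0191/0.0153)/(2πk) = 0.2218/(2π·45.0) = 7.846×10^-4 m·K/W
  R'_calcium silicate = ln(0.0419/0.0191)/(2πk) = 0.7856/(2π·0.0565) = 2.213 m·K/W
  R'_perlite = ln(0.0646/0.0419)/(2πk) = 0.4329/(2π·0.0607) = 1.135 m·K/W
  R'_conv,out = 1/(2πr h) = 1/(2π·0.0646·12.7) = 0.1940 m·K/W
ΣR = 7.846×10^-4 + 2.213 + 1.135 + 0.1940 = 3.543 m·K/W
Q' = ΔT/ΣR = (543 K − 297.3 K)/3.543 = 69.35 W/m
From the inner boundary to the calcium silicate/perlite interface, ΣR_partial = 2.214 m·K/W.
T_interface = T_in − Q'·ΣR_partial = 543 K − (69.35)(2.214) = 389 K

T = 389 K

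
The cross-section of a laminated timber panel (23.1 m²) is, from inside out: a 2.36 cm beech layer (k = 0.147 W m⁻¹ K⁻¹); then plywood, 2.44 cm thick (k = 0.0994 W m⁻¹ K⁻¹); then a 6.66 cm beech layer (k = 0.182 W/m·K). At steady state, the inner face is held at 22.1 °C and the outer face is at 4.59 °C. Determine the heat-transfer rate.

Q = 524 W

Series thermal resistances, inner to outer:
  R_beech = L/(kA) = 0.0236/(0.147·23.1) = 0.006950 K/W
  R_plywood = L/(kA) = 0.0244/(0.0994·23.1) = 0.01063 K/W
  R_beech = L/(kA) = 0.0666/(0.182·23.1) = 0.01584 K/W
ΣR = 0.006950 + 0.01063 + 0.01584 = 0.03342 K/W
Q = ΔT/ΣR = (22.1 °C − 4.59 °C)/0.03342 = 524 W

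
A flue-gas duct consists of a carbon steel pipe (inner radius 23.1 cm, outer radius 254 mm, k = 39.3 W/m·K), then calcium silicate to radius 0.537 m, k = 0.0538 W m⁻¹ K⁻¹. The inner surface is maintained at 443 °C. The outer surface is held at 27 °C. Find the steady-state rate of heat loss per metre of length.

Resistance network (inner→outer):
  R'_carbon steel = ln(0.254/0.231)/(2πk) = 0.09492/(2π·39.3) = 3.844×10^-4 m·K/W
  R'_calcium silicate = ln(0.537/0.254)/(2πk) = 0.7487/(2π·0.0538) = 2.215 m·K/W
ΣR = 3.844×10^-4 + 2.215 = 2.215 m·K/W
Q' = ΔT/ΣR = (443 °C − 27 °C)/2.215 = 188 W/m

Q' = 188 W/m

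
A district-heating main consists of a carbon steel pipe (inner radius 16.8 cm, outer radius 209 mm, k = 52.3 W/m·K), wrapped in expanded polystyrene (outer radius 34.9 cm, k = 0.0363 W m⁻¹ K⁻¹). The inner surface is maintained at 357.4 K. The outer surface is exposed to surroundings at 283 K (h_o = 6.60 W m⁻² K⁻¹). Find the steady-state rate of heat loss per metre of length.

Q' = 32.1 W/m

Series thermal resistances, inner to outer:
  R'_carbon steel = ln(0.209/0.168)/(2πk) = 0.2184/(2π·52.3) = 6.645×10^-4 m·K/W
  R'_expanded polystyrene = ln(0.349/0.209)/(2πk) = 0.5127/(2π·0.0363) = 2.248 m·K/W
  R'_conv,out = 1/(2πr h) = 1/(2π·0.349·6.60) = 0.06910 m·K/W
ΣR = 6.645×10^-4 + 2.248 + 0.06910 = 2.318 m·K/W
Q' = ΔT/ΣR = (357.4 K − 283 K)/2.318 = 32.1 W/m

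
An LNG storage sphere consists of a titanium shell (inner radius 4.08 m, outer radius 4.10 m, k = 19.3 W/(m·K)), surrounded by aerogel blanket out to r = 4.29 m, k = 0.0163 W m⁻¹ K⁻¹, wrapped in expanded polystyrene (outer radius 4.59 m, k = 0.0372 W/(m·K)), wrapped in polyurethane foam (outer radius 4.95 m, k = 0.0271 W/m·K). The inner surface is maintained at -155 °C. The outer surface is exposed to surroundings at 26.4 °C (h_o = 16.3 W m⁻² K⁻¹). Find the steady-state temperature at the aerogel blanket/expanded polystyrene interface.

T = -82.6 °C

Treat each layer as a resistance in series:
  R_titanium = (1/4.08 − 1/4.10)/(4πk) = 0.001196/(4π·19.3) = 4.930×10^-6 K/W
  R_aerogel blanket = (1/4.10 − 1/4.29)/(4πk) = 0.01080/(4π·0.0163) = 0.05274 K/W
  R_expanded polystyrene = (1/4.29 − 1/4.59)/(4πk) = 0.01524/(4π·0.0372) = 0.03259 K/W
  R_polyurethane foam = (1/4.59 − 1/4.95)/(4πk) = 0.01584/(4π·0.0271) = 0.04653 K/W
  R_conv,out = 1/(4πr²h) = 1/(4π·4.95²·16.3) = 1.992×10^-4 K/W
ΣR = 4.930×10^-6 + 0.05274 + 0.03259 + 0.04653 + 1.992×10^-4 = 0.1321 K/W
Q = ΔT/ΣR = (-155 °C − 26.4 °C)/0.1321 = -1373 W
From the inner boundary to the aerogel blanket/expanded polystyrene interface, ΣR_partial = 0.05274 K/W.
T_interface = T_in − Q·ΣR_partial = -155 °C − (-1373)(0.05274) = -82.6 °C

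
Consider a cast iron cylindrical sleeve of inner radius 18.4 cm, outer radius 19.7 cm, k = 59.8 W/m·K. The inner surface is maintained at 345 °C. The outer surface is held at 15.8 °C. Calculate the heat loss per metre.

Q' = 1810 kW/m

Q' = 2πk·ΔT/ln(r₂/r₁) = 2π × 59.8 × 329.2 / ln(0.197/0.184) = 1.81×10^6 W/m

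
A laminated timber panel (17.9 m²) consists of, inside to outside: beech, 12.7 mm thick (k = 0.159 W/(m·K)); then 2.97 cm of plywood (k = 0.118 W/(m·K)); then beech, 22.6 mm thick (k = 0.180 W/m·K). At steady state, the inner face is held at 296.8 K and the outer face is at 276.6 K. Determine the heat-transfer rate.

Q = 791 W

Treat each layer as a resistance in series:
  R_beech = L/(kA) = 0.0127/(0.159·17.9) = 0.004462 K/W
  R_plywood = L/(kA) = 0.0297/(0.118·17.9) = 0.01406 K/W
  R_beech = L/(kA) = 0.0226/(0.180·17.9) = 0.007014 K/W
ΣR = 0.004462 + 0.01406 + 0.007014 = 0.02554 K/W
Q = ΔT/ΣR = (296.8 K − 276.6 K)/0.02554 = 791 W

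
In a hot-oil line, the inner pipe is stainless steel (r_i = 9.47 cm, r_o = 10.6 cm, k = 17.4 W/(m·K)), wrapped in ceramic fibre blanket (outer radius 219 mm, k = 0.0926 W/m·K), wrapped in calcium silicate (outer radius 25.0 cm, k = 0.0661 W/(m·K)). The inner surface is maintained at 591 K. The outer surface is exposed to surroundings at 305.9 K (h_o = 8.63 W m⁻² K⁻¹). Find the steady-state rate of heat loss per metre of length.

Series thermal resistances, inner to outer:
  R'_stainless steel = ln(0.106/0.0947)/(2πk) = 0.1127/(2π·17.4) = 0.001031 m·K/W
  R'_ceramic fibre blanket = ln(0.219/0.106)/(2πk) = 0.7256/(2π·0.0926) = 1.247 m·K/W
  R'_calcium silicate = ln(0.250/0.219)/(2πk) = 0.1324/(2π·0.0661) = 0.3188 m·K/W
  R'_conv,out = 1/(2πr h) = 1/(2π·0.250·8.63) = 0.07377 m·K/W
ΣR = 0.001031 + 1.247 + 0.3188 + 0.07377 = 1.641 m·K/W
Q' = ΔT/ΣR = (591 K − 305.9 K)/1.641 = 174 W/m

Q' = 174 W/m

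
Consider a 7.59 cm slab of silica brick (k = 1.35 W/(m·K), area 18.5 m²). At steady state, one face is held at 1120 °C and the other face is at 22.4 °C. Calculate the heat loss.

Q = kA·ΔT/L = 1.35 × 18.5 × |1120 °C − 22.4 °C| / 0.0759 = 3.61×10^5 W

Q = 3.61×10^5 W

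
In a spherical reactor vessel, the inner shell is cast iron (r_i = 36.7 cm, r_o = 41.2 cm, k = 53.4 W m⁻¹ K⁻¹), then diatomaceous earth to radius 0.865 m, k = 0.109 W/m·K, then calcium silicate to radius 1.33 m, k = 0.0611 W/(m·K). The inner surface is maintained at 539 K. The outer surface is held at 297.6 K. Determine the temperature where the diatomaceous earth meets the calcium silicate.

T = 385 K

Treat each layer as a resistance in series:
  R_cast iron = (1/0.367 − 1/0.412)/(4πk) = 0.2976/(4π·53.4) = 4.435×10^-4 K/W
  R_diatomaceous earth = (1/0.412 − 1/0.865)/(4πk) = 1.271/(4π·0.109) = 0.9280 K/W
  R_calcium silicate = (1/0.865 − 1/1.33)/(4πk) = 0.4042/(4π·0.0611) = 0.5264 K/W
ΣR = 4.435×10^-4 + 0.9280 + 0.5264 = 1.455 K/W
Q = ΔT/ΣR = (539 K − 297.6 K)/1.455 = 165.9 W
From the inner boundary to the diatomaceous earth/calcium silicate interface, ΣR_partial = 0.9284 K/W.
T_interface = T_in − Q·ΣR_partial = 539 K − (165.9)(0.9284) = 385 K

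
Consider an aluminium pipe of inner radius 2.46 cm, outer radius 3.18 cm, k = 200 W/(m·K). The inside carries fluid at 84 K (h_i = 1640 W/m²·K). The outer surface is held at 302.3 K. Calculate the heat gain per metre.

Q' = 52.6 kW/m

Series thermal resistances, inner to outer:
  R'_conv,in = 1/(2πr h) = 1/(2π·0.0246·1640) = 0.003945 m·K/W
  R'_aluminium = ln(0.0318/0.0246)/(2πk) = 0.2567/(2π·200) = 2.043×10^-4 m·K/W
ΣR = 0.003945 + 2.043×10^-4 = 0.004149 m·K/W
Q' = ΔT/ΣR = (84 K − 302.3 K)/0.004149 = -52600 W/m
(Negative Q' ⇒ heat flows inward; heat gain = 52600 W/m.)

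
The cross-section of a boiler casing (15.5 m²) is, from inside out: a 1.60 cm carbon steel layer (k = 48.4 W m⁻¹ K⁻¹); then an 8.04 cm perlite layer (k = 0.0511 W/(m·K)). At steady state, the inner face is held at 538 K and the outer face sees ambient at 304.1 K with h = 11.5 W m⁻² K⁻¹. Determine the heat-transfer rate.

Series thermal resistances, inner to outer:
  R_carbon steel = L/(kA) = 0.0160/(48.4·15.5) = 2.133×10^-5 K/W
  R_perlite = L/(kA) = 0.0804/(0.0511·15.5) = 0.1015 K/W
  R_conv,out = 1/(hA) = 1/(11.5·15.5) = 0.005610 K/W
ΣR = 2.133×10^-5 + 0.1015 + 0.005610 = 0.1071 K/W
Q = ΔT/ΣR = (538 K − 304.1 K)/0.1071 = 2180 W

Q = 2180 W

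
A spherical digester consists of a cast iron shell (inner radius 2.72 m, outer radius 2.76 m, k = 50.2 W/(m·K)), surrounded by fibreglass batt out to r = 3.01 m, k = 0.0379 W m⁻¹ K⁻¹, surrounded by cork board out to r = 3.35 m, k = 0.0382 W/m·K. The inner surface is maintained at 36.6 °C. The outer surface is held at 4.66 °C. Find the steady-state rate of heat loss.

Series thermal resistances, inner to outer:
  R_cast iron = (1/2.72 − 1/2.76)/(4πk) = 0.005328/(4π·50.2) = 8.446×10^-6 K/W
  R_fibreglass batt = (1/2.76 − 1/3.01)/(4πk) = 0.03009/(4π·0.0379) = 0.06319 K/W
  R_cork board = (1/3.01 − 1/3.35)/(4πk) = 0.03372/(4π·0.0382) = 0.07024 K/W
ΣR = 8.446×10^-6 + 0.06319 + 0.07024 = 0.1334 K/W
Q = ΔT/ΣR = (36.6 °C − 4.66 °C)/0.1334 = 239 W

Q = 239 W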